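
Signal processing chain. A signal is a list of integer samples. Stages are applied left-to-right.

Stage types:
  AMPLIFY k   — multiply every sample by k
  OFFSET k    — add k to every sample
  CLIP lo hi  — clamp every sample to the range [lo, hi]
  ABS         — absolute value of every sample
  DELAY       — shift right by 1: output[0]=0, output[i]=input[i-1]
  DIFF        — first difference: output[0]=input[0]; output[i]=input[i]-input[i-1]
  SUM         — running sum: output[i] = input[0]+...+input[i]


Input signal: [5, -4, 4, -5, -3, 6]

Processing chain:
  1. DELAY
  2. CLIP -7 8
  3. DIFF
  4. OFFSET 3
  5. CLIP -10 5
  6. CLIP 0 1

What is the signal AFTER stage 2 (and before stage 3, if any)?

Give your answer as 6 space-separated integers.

Input: [5, -4, 4, -5, -3, 6]
Stage 1 (DELAY): [0, 5, -4, 4, -5, -3] = [0, 5, -4, 4, -5, -3] -> [0, 5, -4, 4, -5, -3]
Stage 2 (CLIP -7 8): clip(0,-7,8)=0, clip(5,-7,8)=5, clip(-4,-7,8)=-4, clip(4,-7,8)=4, clip(-5,-7,8)=-5, clip(-3,-7,8)=-3 -> [0, 5, -4, 4, -5, -3]

Answer: 0 5 -4 4 -5 -3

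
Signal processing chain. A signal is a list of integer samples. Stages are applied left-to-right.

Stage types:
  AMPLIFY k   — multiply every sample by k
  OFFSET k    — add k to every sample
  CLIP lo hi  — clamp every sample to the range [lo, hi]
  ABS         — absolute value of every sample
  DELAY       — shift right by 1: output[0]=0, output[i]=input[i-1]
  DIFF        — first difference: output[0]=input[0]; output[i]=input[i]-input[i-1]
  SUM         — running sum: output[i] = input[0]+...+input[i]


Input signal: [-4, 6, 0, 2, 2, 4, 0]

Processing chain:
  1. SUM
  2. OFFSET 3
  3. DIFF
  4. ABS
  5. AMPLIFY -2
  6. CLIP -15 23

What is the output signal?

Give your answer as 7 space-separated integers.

Input: [-4, 6, 0, 2, 2, 4, 0]
Stage 1 (SUM): sum[0..0]=-4, sum[0..1]=2, sum[0..2]=2, sum[0..3]=4, sum[0..4]=6, sum[0..5]=10, sum[0..6]=10 -> [-4, 2, 2, 4, 6, 10, 10]
Stage 2 (OFFSET 3): -4+3=-1, 2+3=5, 2+3=5, 4+3=7, 6+3=9, 10+3=13, 10+3=13 -> [-1, 5, 5, 7, 9, 13, 13]
Stage 3 (DIFF): s[0]=-1, 5--1=6, 5-5=0, 7-5=2, 9-7=2, 13-9=4, 13-13=0 -> [-1, 6, 0, 2, 2, 4, 0]
Stage 4 (ABS): |-1|=1, |6|=6, |0|=0, |2|=2, |2|=2, |4|=4, |0|=0 -> [1, 6, 0, 2, 2, 4, 0]
Stage 5 (AMPLIFY -2): 1*-2=-2, 6*-2=-12, 0*-2=0, 2*-2=-4, 2*-2=-4, 4*-2=-8, 0*-2=0 -> [-2, -12, 0, -4, -4, -8, 0]
Stage 6 (CLIP -15 23): clip(-2,-15,23)=-2, clip(-12,-15,23)=-12, clip(0,-15,23)=0, clip(-4,-15,23)=-4, clip(-4,-15,23)=-4, clip(-8,-15,23)=-8, clip(0,-15,23)=0 -> [-2, -12, 0, -4, -4, -8, 0]

Answer: -2 -12 0 -4 -4 -8 0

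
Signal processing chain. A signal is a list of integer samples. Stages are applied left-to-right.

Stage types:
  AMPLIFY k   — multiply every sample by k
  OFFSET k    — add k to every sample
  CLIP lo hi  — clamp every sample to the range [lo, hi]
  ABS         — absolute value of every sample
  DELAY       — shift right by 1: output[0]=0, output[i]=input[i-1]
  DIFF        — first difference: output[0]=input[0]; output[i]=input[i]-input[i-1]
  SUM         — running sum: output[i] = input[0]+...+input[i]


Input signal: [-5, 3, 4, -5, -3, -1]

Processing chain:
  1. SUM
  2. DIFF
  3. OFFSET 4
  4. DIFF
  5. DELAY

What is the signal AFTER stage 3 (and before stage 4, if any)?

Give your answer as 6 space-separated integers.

Answer: -1 7 8 -1 1 3

Derivation:
Input: [-5, 3, 4, -5, -3, -1]
Stage 1 (SUM): sum[0..0]=-5, sum[0..1]=-2, sum[0..2]=2, sum[0..3]=-3, sum[0..4]=-6, sum[0..5]=-7 -> [-5, -2, 2, -3, -6, -7]
Stage 2 (DIFF): s[0]=-5, -2--5=3, 2--2=4, -3-2=-5, -6--3=-3, -7--6=-1 -> [-5, 3, 4, -5, -3, -1]
Stage 3 (OFFSET 4): -5+4=-1, 3+4=7, 4+4=8, -5+4=-1, -3+4=1, -1+4=3 -> [-1, 7, 8, -1, 1, 3]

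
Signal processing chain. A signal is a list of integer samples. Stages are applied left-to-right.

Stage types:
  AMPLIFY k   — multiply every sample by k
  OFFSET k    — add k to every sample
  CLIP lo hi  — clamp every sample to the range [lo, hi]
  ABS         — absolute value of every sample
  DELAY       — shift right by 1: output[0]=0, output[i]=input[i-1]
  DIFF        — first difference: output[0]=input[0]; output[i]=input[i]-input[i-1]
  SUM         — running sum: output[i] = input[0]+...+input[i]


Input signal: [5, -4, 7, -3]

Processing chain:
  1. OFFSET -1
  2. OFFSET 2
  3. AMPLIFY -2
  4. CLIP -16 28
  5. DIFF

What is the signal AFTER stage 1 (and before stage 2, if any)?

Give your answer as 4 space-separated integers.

Answer: 4 -5 6 -4

Derivation:
Input: [5, -4, 7, -3]
Stage 1 (OFFSET -1): 5+-1=4, -4+-1=-5, 7+-1=6, -3+-1=-4 -> [4, -5, 6, -4]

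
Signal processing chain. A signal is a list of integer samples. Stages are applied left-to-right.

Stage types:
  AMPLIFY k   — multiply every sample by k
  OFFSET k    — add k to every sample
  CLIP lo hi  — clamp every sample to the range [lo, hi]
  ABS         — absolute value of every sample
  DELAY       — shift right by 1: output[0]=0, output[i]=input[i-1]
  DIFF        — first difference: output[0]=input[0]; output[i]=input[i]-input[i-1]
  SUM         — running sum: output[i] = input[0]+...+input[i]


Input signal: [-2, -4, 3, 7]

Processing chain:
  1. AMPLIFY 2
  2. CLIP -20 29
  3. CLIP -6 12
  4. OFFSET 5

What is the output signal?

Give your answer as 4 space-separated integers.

Input: [-2, -4, 3, 7]
Stage 1 (AMPLIFY 2): -2*2=-4, -4*2=-8, 3*2=6, 7*2=14 -> [-4, -8, 6, 14]
Stage 2 (CLIP -20 29): clip(-4,-20,29)=-4, clip(-8,-20,29)=-8, clip(6,-20,29)=6, clip(14,-20,29)=14 -> [-4, -8, 6, 14]
Stage 3 (CLIP -6 12): clip(-4,-6,12)=-4, clip(-8,-6,12)=-6, clip(6,-6,12)=6, clip(14,-6,12)=12 -> [-4, -6, 6, 12]
Stage 4 (OFFSET 5): -4+5=1, -6+5=-1, 6+5=11, 12+5=17 -> [1, -1, 11, 17]

Answer: 1 -1 11 17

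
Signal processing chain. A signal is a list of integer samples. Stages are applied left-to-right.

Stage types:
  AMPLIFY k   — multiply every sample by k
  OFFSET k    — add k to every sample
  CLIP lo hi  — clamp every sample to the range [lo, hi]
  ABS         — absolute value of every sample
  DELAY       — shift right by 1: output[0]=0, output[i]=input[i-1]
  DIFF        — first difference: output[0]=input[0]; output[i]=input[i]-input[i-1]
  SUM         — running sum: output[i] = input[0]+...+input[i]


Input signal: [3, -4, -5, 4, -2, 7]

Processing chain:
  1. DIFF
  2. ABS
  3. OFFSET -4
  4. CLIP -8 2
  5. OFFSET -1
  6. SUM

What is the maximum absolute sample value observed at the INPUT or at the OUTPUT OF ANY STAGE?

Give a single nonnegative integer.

Input: [3, -4, -5, 4, -2, 7] (max |s|=7)
Stage 1 (DIFF): s[0]=3, -4-3=-7, -5--4=-1, 4--5=9, -2-4=-6, 7--2=9 -> [3, -7, -1, 9, -6, 9] (max |s|=9)
Stage 2 (ABS): |3|=3, |-7|=7, |-1|=1, |9|=9, |-6|=6, |9|=9 -> [3, 7, 1, 9, 6, 9] (max |s|=9)
Stage 3 (OFFSET -4): 3+-4=-1, 7+-4=3, 1+-4=-3, 9+-4=5, 6+-4=2, 9+-4=5 -> [-1, 3, -3, 5, 2, 5] (max |s|=5)
Stage 4 (CLIP -8 2): clip(-1,-8,2)=-1, clip(3,-8,2)=2, clip(-3,-8,2)=-3, clip(5,-8,2)=2, clip(2,-8,2)=2, clip(5,-8,2)=2 -> [-1, 2, -3, 2, 2, 2] (max |s|=3)
Stage 5 (OFFSET -1): -1+-1=-2, 2+-1=1, -3+-1=-4, 2+-1=1, 2+-1=1, 2+-1=1 -> [-2, 1, -4, 1, 1, 1] (max |s|=4)
Stage 6 (SUM): sum[0..0]=-2, sum[0..1]=-1, sum[0..2]=-5, sum[0..3]=-4, sum[0..4]=-3, sum[0..5]=-2 -> [-2, -1, -5, -4, -3, -2] (max |s|=5)
Overall max amplitude: 9

Answer: 9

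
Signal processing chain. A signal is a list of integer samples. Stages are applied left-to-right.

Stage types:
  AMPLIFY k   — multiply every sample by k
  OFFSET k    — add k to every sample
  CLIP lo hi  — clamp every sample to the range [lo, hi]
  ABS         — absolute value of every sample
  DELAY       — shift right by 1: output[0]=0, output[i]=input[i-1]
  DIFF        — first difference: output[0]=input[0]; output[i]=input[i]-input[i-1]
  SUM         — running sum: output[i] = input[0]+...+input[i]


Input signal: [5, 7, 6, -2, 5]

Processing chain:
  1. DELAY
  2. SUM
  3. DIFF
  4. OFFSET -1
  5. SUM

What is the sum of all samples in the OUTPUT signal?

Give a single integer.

Input: [5, 7, 6, -2, 5]
Stage 1 (DELAY): [0, 5, 7, 6, -2] = [0, 5, 7, 6, -2] -> [0, 5, 7, 6, -2]
Stage 2 (SUM): sum[0..0]=0, sum[0..1]=5, sum[0..2]=12, sum[0..3]=18, sum[0..4]=16 -> [0, 5, 12, 18, 16]
Stage 3 (DIFF): s[0]=0, 5-0=5, 12-5=7, 18-12=6, 16-18=-2 -> [0, 5, 7, 6, -2]
Stage 4 (OFFSET -1): 0+-1=-1, 5+-1=4, 7+-1=6, 6+-1=5, -2+-1=-3 -> [-1, 4, 6, 5, -3]
Stage 5 (SUM): sum[0..0]=-1, sum[0..1]=3, sum[0..2]=9, sum[0..3]=14, sum[0..4]=11 -> [-1, 3, 9, 14, 11]
Output sum: 36

Answer: 36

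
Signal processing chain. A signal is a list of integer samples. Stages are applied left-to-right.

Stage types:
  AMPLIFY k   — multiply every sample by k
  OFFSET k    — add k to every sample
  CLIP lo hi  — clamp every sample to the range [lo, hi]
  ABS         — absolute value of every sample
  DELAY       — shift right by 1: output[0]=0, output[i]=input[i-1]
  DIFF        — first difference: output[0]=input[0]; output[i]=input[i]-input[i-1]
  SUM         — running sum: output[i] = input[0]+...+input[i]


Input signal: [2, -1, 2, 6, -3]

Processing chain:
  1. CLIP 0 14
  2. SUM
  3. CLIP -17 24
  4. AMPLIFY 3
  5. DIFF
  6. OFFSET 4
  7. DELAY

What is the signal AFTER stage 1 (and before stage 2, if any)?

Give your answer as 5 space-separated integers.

Answer: 2 0 2 6 0

Derivation:
Input: [2, -1, 2, 6, -3]
Stage 1 (CLIP 0 14): clip(2,0,14)=2, clip(-1,0,14)=0, clip(2,0,14)=2, clip(6,0,14)=6, clip(-3,0,14)=0 -> [2, 0, 2, 6, 0]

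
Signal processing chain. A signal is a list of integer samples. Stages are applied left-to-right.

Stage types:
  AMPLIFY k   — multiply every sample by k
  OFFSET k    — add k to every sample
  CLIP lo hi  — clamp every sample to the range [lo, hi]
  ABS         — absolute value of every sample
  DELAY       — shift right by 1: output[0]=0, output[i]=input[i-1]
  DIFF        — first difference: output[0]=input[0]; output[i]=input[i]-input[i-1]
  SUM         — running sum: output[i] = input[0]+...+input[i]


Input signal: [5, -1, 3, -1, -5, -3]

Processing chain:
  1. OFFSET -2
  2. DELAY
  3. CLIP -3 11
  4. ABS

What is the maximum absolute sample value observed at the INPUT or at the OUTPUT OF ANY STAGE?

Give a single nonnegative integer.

Answer: 7

Derivation:
Input: [5, -1, 3, -1, -5, -3] (max |s|=5)
Stage 1 (OFFSET -2): 5+-2=3, -1+-2=-3, 3+-2=1, -1+-2=-3, -5+-2=-7, -3+-2=-5 -> [3, -3, 1, -3, -7, -5] (max |s|=7)
Stage 2 (DELAY): [0, 3, -3, 1, -3, -7] = [0, 3, -3, 1, -3, -7] -> [0, 3, -3, 1, -3, -7] (max |s|=7)
Stage 3 (CLIP -3 11): clip(0,-3,11)=0, clip(3,-3,11)=3, clip(-3,-3,11)=-3, clip(1,-3,11)=1, clip(-3,-3,11)=-3, clip(-7,-3,11)=-3 -> [0, 3, -3, 1, -3, -3] (max |s|=3)
Stage 4 (ABS): |0|=0, |3|=3, |-3|=3, |1|=1, |-3|=3, |-3|=3 -> [0, 3, 3, 1, 3, 3] (max |s|=3)
Overall max amplitude: 7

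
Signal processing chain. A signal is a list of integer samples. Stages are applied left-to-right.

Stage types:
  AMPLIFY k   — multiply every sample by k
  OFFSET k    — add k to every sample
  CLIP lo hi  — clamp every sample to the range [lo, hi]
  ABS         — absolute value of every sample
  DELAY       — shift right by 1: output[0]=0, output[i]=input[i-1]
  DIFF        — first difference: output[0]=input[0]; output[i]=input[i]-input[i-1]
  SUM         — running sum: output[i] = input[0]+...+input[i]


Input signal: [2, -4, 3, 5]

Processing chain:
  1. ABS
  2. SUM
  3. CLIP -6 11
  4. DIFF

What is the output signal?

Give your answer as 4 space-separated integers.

Answer: 2 4 3 2

Derivation:
Input: [2, -4, 3, 5]
Stage 1 (ABS): |2|=2, |-4|=4, |3|=3, |5|=5 -> [2, 4, 3, 5]
Stage 2 (SUM): sum[0..0]=2, sum[0..1]=6, sum[0..2]=9, sum[0..3]=14 -> [2, 6, 9, 14]
Stage 3 (CLIP -6 11): clip(2,-6,11)=2, clip(6,-6,11)=6, clip(9,-6,11)=9, clip(14,-6,11)=11 -> [2, 6, 9, 11]
Stage 4 (DIFF): s[0]=2, 6-2=4, 9-6=3, 11-9=2 -> [2, 4, 3, 2]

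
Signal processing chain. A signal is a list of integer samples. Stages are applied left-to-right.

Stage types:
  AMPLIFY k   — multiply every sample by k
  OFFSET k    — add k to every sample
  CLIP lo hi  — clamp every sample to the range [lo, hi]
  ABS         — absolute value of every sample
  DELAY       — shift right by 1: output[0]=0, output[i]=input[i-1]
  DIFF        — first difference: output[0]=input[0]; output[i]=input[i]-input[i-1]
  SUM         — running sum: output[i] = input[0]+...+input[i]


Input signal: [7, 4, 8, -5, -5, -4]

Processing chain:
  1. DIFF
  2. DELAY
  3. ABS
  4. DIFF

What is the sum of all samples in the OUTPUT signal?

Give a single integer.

Input: [7, 4, 8, -5, -5, -4]
Stage 1 (DIFF): s[0]=7, 4-7=-3, 8-4=4, -5-8=-13, -5--5=0, -4--5=1 -> [7, -3, 4, -13, 0, 1]
Stage 2 (DELAY): [0, 7, -3, 4, -13, 0] = [0, 7, -3, 4, -13, 0] -> [0, 7, -3, 4, -13, 0]
Stage 3 (ABS): |0|=0, |7|=7, |-3|=3, |4|=4, |-13|=13, |0|=0 -> [0, 7, 3, 4, 13, 0]
Stage 4 (DIFF): s[0]=0, 7-0=7, 3-7=-4, 4-3=1, 13-4=9, 0-13=-13 -> [0, 7, -4, 1, 9, -13]
Output sum: 0

Answer: 0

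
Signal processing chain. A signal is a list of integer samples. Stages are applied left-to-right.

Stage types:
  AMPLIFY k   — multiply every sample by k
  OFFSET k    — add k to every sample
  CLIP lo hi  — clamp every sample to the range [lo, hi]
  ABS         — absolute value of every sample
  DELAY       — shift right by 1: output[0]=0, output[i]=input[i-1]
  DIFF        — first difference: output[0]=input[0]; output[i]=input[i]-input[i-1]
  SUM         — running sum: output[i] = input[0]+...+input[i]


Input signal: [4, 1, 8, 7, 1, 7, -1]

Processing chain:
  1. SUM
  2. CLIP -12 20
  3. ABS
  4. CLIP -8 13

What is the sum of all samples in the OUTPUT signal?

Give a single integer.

Answer: 74

Derivation:
Input: [4, 1, 8, 7, 1, 7, -1]
Stage 1 (SUM): sum[0..0]=4, sum[0..1]=5, sum[0..2]=13, sum[0..3]=20, sum[0..4]=21, sum[0..5]=28, sum[0..6]=27 -> [4, 5, 13, 20, 21, 28, 27]
Stage 2 (CLIP -12 20): clip(4,-12,20)=4, clip(5,-12,20)=5, clip(13,-12,20)=13, clip(20,-12,20)=20, clip(21,-12,20)=20, clip(28,-12,20)=20, clip(27,-12,20)=20 -> [4, 5, 13, 20, 20, 20, 20]
Stage 3 (ABS): |4|=4, |5|=5, |13|=13, |20|=20, |20|=20, |20|=20, |20|=20 -> [4, 5, 13, 20, 20, 20, 20]
Stage 4 (CLIP -8 13): clip(4,-8,13)=4, clip(5,-8,13)=5, clip(13,-8,13)=13, clip(20,-8,13)=13, clip(20,-8,13)=13, clip(20,-8,13)=13, clip(20,-8,13)=13 -> [4, 5, 13, 13, 13, 13, 13]
Output sum: 74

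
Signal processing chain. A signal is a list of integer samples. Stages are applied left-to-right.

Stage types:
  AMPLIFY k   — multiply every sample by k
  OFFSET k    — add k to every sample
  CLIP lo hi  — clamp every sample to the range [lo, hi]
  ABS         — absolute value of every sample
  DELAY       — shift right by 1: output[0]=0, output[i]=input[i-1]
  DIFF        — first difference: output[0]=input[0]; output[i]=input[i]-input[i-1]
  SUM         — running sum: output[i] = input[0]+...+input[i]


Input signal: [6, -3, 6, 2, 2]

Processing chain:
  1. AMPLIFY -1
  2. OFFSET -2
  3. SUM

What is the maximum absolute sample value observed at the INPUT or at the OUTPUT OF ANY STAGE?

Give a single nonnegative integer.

Answer: 23

Derivation:
Input: [6, -3, 6, 2, 2] (max |s|=6)
Stage 1 (AMPLIFY -1): 6*-1=-6, -3*-1=3, 6*-1=-6, 2*-1=-2, 2*-1=-2 -> [-6, 3, -6, -2, -2] (max |s|=6)
Stage 2 (OFFSET -2): -6+-2=-8, 3+-2=1, -6+-2=-8, -2+-2=-4, -2+-2=-4 -> [-8, 1, -8, -4, -4] (max |s|=8)
Stage 3 (SUM): sum[0..0]=-8, sum[0..1]=-7, sum[0..2]=-15, sum[0..3]=-19, sum[0..4]=-23 -> [-8, -7, -15, -19, -23] (max |s|=23)
Overall max amplitude: 23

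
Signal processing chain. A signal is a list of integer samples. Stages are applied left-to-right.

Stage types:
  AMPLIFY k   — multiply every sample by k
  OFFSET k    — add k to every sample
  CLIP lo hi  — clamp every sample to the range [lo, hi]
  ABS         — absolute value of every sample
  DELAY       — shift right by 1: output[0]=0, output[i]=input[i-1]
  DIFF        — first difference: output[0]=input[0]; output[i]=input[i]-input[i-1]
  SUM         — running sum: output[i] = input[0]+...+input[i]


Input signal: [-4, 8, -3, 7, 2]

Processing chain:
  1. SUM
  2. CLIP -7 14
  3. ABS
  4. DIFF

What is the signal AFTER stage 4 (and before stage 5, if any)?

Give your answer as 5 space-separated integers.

Input: [-4, 8, -3, 7, 2]
Stage 1 (SUM): sum[0..0]=-4, sum[0..1]=4, sum[0..2]=1, sum[0..3]=8, sum[0..4]=10 -> [-4, 4, 1, 8, 10]
Stage 2 (CLIP -7 14): clip(-4,-7,14)=-4, clip(4,-7,14)=4, clip(1,-7,14)=1, clip(8,-7,14)=8, clip(10,-7,14)=10 -> [-4, 4, 1, 8, 10]
Stage 3 (ABS): |-4|=4, |4|=4, |1|=1, |8|=8, |10|=10 -> [4, 4, 1, 8, 10]
Stage 4 (DIFF): s[0]=4, 4-4=0, 1-4=-3, 8-1=7, 10-8=2 -> [4, 0, -3, 7, 2]

Answer: 4 0 -3 7 2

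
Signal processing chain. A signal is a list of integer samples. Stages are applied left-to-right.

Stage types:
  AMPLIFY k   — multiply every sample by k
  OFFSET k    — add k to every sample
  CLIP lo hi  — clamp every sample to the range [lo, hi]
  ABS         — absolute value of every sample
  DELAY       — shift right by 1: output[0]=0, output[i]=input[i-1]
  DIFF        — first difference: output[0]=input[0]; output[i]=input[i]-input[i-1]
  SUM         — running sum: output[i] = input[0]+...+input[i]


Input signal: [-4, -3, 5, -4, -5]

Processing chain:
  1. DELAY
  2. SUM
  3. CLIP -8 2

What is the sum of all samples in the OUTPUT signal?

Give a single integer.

Input: [-4, -3, 5, -4, -5]
Stage 1 (DELAY): [0, -4, -3, 5, -4] = [0, -4, -3, 5, -4] -> [0, -4, -3, 5, -4]
Stage 2 (SUM): sum[0..0]=0, sum[0..1]=-4, sum[0..2]=-7, sum[0..3]=-2, sum[0..4]=-6 -> [0, -4, -7, -2, -6]
Stage 3 (CLIP -8 2): clip(0,-8,2)=0, clip(-4,-8,2)=-4, clip(-7,-8,2)=-7, clip(-2,-8,2)=-2, clip(-6,-8,2)=-6 -> [0, -4, -7, -2, -6]
Output sum: -19

Answer: -19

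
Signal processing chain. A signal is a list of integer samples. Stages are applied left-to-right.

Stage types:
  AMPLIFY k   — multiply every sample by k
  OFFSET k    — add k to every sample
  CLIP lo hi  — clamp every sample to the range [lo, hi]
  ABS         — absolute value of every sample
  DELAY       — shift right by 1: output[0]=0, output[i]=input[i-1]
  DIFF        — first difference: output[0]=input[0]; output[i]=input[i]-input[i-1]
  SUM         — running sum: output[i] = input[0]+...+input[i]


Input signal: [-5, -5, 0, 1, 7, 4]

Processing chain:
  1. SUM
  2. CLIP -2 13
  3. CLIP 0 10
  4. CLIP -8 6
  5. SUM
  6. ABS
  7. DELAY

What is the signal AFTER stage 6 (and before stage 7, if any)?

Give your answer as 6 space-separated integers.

Input: [-5, -5, 0, 1, 7, 4]
Stage 1 (SUM): sum[0..0]=-5, sum[0..1]=-10, sum[0..2]=-10, sum[0..3]=-9, sum[0..4]=-2, sum[0..5]=2 -> [-5, -10, -10, -9, -2, 2]
Stage 2 (CLIP -2 13): clip(-5,-2,13)=-2, clip(-10,-2,13)=-2, clip(-10,-2,13)=-2, clip(-9,-2,13)=-2, clip(-2,-2,13)=-2, clip(2,-2,13)=2 -> [-2, -2, -2, -2, -2, 2]
Stage 3 (CLIP 0 10): clip(-2,0,10)=0, clip(-2,0,10)=0, clip(-2,0,10)=0, clip(-2,0,10)=0, clip(-2,0,10)=0, clip(2,0,10)=2 -> [0, 0, 0, 0, 0, 2]
Stage 4 (CLIP -8 6): clip(0,-8,6)=0, clip(0,-8,6)=0, clip(0,-8,6)=0, clip(0,-8,6)=0, clip(0,-8,6)=0, clip(2,-8,6)=2 -> [0, 0, 0, 0, 0, 2]
Stage 5 (SUM): sum[0..0]=0, sum[0..1]=0, sum[0..2]=0, sum[0..3]=0, sum[0..4]=0, sum[0..5]=2 -> [0, 0, 0, 0, 0, 2]
Stage 6 (ABS): |0|=0, |0|=0, |0|=0, |0|=0, |0|=0, |2|=2 -> [0, 0, 0, 0, 0, 2]

Answer: 0 0 0 0 0 2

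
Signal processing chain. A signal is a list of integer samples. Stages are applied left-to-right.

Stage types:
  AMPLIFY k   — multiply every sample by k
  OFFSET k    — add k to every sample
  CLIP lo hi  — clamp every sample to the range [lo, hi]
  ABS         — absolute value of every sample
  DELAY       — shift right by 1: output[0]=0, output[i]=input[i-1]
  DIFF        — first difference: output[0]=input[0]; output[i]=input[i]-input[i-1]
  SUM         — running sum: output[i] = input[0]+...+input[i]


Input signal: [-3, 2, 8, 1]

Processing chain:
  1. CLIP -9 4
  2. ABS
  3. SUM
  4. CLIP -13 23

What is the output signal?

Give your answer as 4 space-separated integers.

Input: [-3, 2, 8, 1]
Stage 1 (CLIP -9 4): clip(-3,-9,4)=-3, clip(2,-9,4)=2, clip(8,-9,4)=4, clip(1,-9,4)=1 -> [-3, 2, 4, 1]
Stage 2 (ABS): |-3|=3, |2|=2, |4|=4, |1|=1 -> [3, 2, 4, 1]
Stage 3 (SUM): sum[0..0]=3, sum[0..1]=5, sum[0..2]=9, sum[0..3]=10 -> [3, 5, 9, 10]
Stage 4 (CLIP -13 23): clip(3,-13,23)=3, clip(5,-13,23)=5, clip(9,-13,23)=9, clip(10,-13,23)=10 -> [3, 5, 9, 10]

Answer: 3 5 9 10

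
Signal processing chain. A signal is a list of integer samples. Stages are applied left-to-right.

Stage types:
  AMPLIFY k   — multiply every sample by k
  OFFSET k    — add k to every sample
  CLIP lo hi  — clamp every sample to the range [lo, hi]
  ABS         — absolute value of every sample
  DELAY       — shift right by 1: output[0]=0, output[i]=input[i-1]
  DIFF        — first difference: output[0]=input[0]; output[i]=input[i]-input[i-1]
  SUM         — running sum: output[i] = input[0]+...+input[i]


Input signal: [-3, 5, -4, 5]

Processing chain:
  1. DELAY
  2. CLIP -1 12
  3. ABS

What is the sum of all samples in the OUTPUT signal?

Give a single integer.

Answer: 7

Derivation:
Input: [-3, 5, -4, 5]
Stage 1 (DELAY): [0, -3, 5, -4] = [0, -3, 5, -4] -> [0, -3, 5, -4]
Stage 2 (CLIP -1 12): clip(0,-1,12)=0, clip(-3,-1,12)=-1, clip(5,-1,12)=5, clip(-4,-1,12)=-1 -> [0, -1, 5, -1]
Stage 3 (ABS): |0|=0, |-1|=1, |5|=5, |-1|=1 -> [0, 1, 5, 1]
Output sum: 7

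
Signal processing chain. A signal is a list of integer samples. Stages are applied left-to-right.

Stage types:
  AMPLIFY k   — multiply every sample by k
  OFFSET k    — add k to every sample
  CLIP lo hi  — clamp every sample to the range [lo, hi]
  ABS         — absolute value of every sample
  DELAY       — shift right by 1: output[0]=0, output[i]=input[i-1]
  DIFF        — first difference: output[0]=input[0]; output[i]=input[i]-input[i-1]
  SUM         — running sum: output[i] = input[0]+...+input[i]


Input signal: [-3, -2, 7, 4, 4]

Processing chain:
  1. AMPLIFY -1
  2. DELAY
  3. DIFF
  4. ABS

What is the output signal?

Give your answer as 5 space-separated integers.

Input: [-3, -2, 7, 4, 4]
Stage 1 (AMPLIFY -1): -3*-1=3, -2*-1=2, 7*-1=-7, 4*-1=-4, 4*-1=-4 -> [3, 2, -7, -4, -4]
Stage 2 (DELAY): [0, 3, 2, -7, -4] = [0, 3, 2, -7, -4] -> [0, 3, 2, -7, -4]
Stage 3 (DIFF): s[0]=0, 3-0=3, 2-3=-1, -7-2=-9, -4--7=3 -> [0, 3, -1, -9, 3]
Stage 4 (ABS): |0|=0, |3|=3, |-1|=1, |-9|=9, |3|=3 -> [0, 3, 1, 9, 3]

Answer: 0 3 1 9 3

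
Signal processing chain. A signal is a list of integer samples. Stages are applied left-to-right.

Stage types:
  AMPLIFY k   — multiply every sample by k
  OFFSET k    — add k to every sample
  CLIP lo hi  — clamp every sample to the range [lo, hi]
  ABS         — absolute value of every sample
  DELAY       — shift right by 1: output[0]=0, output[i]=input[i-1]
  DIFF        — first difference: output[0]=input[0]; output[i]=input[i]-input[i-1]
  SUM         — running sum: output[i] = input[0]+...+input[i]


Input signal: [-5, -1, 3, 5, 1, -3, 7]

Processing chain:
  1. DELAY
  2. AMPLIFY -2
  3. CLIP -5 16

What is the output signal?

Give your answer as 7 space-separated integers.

Input: [-5, -1, 3, 5, 1, -3, 7]
Stage 1 (DELAY): [0, -5, -1, 3, 5, 1, -3] = [0, -5, -1, 3, 5, 1, -3] -> [0, -5, -1, 3, 5, 1, -3]
Stage 2 (AMPLIFY -2): 0*-2=0, -5*-2=10, -1*-2=2, 3*-2=-6, 5*-2=-10, 1*-2=-2, -3*-2=6 -> [0, 10, 2, -6, -10, -2, 6]
Stage 3 (CLIP -5 16): clip(0,-5,16)=0, clip(10,-5,16)=10, clip(2,-5,16)=2, clip(-6,-5,16)=-5, clip(-10,-5,16)=-5, clip(-2,-5,16)=-2, clip(6,-5,16)=6 -> [0, 10, 2, -5, -5, -2, 6]

Answer: 0 10 2 -5 -5 -2 6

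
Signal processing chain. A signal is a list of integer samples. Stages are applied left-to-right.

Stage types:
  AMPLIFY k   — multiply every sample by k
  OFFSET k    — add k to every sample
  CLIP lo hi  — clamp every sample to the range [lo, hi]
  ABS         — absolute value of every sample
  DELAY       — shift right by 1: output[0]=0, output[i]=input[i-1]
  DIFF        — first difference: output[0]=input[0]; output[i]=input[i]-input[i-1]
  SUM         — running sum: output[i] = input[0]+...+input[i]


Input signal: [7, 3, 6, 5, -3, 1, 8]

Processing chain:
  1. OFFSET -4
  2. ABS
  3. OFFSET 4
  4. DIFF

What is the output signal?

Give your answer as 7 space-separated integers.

Answer: 7 -2 1 -1 6 -4 1

Derivation:
Input: [7, 3, 6, 5, -3, 1, 8]
Stage 1 (OFFSET -4): 7+-4=3, 3+-4=-1, 6+-4=2, 5+-4=1, -3+-4=-7, 1+-4=-3, 8+-4=4 -> [3, -1, 2, 1, -7, -3, 4]
Stage 2 (ABS): |3|=3, |-1|=1, |2|=2, |1|=1, |-7|=7, |-3|=3, |4|=4 -> [3, 1, 2, 1, 7, 3, 4]
Stage 3 (OFFSET 4): 3+4=7, 1+4=5, 2+4=6, 1+4=5, 7+4=11, 3+4=7, 4+4=8 -> [7, 5, 6, 5, 11, 7, 8]
Stage 4 (DIFF): s[0]=7, 5-7=-2, 6-5=1, 5-6=-1, 11-5=6, 7-11=-4, 8-7=1 -> [7, -2, 1, -1, 6, -4, 1]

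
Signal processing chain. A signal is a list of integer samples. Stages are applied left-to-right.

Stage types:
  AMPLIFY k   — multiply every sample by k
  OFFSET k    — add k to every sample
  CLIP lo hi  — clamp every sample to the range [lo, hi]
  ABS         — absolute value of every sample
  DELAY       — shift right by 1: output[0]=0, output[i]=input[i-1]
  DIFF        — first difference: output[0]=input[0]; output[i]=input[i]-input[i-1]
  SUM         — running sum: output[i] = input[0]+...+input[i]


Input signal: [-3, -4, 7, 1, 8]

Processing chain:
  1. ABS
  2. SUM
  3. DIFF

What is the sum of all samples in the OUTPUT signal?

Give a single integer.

Answer: 23

Derivation:
Input: [-3, -4, 7, 1, 8]
Stage 1 (ABS): |-3|=3, |-4|=4, |7|=7, |1|=1, |8|=8 -> [3, 4, 7, 1, 8]
Stage 2 (SUM): sum[0..0]=3, sum[0..1]=7, sum[0..2]=14, sum[0..3]=15, sum[0..4]=23 -> [3, 7, 14, 15, 23]
Stage 3 (DIFF): s[0]=3, 7-3=4, 14-7=7, 15-14=1, 23-15=8 -> [3, 4, 7, 1, 8]
Output sum: 23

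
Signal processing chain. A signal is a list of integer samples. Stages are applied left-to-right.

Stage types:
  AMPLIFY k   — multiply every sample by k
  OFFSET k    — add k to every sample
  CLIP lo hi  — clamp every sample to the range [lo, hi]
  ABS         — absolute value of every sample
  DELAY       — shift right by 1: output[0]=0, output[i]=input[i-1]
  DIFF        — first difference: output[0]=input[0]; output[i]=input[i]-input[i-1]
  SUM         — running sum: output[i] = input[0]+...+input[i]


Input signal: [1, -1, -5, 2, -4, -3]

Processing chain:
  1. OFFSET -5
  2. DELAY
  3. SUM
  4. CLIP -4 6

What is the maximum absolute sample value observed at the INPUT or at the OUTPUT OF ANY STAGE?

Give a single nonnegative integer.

Answer: 32

Derivation:
Input: [1, -1, -5, 2, -4, -3] (max |s|=5)
Stage 1 (OFFSET -5): 1+-5=-4, -1+-5=-6, -5+-5=-10, 2+-5=-3, -4+-5=-9, -3+-5=-8 -> [-4, -6, -10, -3, -9, -8] (max |s|=10)
Stage 2 (DELAY): [0, -4, -6, -10, -3, -9] = [0, -4, -6, -10, -3, -9] -> [0, -4, -6, -10, -3, -9] (max |s|=10)
Stage 3 (SUM): sum[0..0]=0, sum[0..1]=-4, sum[0..2]=-10, sum[0..3]=-20, sum[0..4]=-23, sum[0..5]=-32 -> [0, -4, -10, -20, -23, -32] (max |s|=32)
Stage 4 (CLIP -4 6): clip(0,-4,6)=0, clip(-4,-4,6)=-4, clip(-10,-4,6)=-4, clip(-20,-4,6)=-4, clip(-23,-4,6)=-4, clip(-32,-4,6)=-4 -> [0, -4, -4, -4, -4, -4] (max |s|=4)
Overall max amplitude: 32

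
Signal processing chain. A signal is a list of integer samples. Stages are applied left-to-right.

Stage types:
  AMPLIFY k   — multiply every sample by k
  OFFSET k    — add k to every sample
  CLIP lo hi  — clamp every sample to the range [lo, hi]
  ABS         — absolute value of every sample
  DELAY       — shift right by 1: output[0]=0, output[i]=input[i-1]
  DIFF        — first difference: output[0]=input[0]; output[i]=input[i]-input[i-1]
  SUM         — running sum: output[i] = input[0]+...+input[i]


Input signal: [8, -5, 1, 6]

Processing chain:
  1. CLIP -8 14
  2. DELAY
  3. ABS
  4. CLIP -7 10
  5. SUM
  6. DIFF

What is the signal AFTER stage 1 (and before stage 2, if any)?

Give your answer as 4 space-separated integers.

Input: [8, -5, 1, 6]
Stage 1 (CLIP -8 14): clip(8,-8,14)=8, clip(-5,-8,14)=-5, clip(1,-8,14)=1, clip(6,-8,14)=6 -> [8, -5, 1, 6]

Answer: 8 -5 1 6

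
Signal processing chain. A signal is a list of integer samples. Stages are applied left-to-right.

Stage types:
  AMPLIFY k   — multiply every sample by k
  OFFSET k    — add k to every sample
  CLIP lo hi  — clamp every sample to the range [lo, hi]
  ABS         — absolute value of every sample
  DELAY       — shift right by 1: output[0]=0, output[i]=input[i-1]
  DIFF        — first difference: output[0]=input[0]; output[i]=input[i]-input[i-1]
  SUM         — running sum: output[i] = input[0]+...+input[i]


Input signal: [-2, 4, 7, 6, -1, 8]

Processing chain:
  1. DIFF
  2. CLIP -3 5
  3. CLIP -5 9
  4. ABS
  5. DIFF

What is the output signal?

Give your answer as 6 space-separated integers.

Input: [-2, 4, 7, 6, -1, 8]
Stage 1 (DIFF): s[0]=-2, 4--2=6, 7-4=3, 6-7=-1, -1-6=-7, 8--1=9 -> [-2, 6, 3, -1, -7, 9]
Stage 2 (CLIP -3 5): clip(-2,-3,5)=-2, clip(6,-3,5)=5, clip(3,-3,5)=3, clip(-1,-3,5)=-1, clip(-7,-3,5)=-3, clip(9,-3,5)=5 -> [-2, 5, 3, -1, -3, 5]
Stage 3 (CLIP -5 9): clip(-2,-5,9)=-2, clip(5,-5,9)=5, clip(3,-5,9)=3, clip(-1,-5,9)=-1, clip(-3,-5,9)=-3, clip(5,-5,9)=5 -> [-2, 5, 3, -1, -3, 5]
Stage 4 (ABS): |-2|=2, |5|=5, |3|=3, |-1|=1, |-3|=3, |5|=5 -> [2, 5, 3, 1, 3, 5]
Stage 5 (DIFF): s[0]=2, 5-2=3, 3-5=-2, 1-3=-2, 3-1=2, 5-3=2 -> [2, 3, -2, -2, 2, 2]

Answer: 2 3 -2 -2 2 2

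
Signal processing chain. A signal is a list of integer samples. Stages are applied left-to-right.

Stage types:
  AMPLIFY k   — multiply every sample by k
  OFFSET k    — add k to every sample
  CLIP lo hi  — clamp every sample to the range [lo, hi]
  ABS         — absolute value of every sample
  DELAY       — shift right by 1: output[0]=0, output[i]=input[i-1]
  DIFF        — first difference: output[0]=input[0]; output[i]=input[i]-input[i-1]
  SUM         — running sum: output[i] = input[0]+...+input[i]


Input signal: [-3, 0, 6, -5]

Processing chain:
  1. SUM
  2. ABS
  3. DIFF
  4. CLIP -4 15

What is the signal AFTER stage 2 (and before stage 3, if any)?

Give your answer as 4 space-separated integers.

Answer: 3 3 3 2

Derivation:
Input: [-3, 0, 6, -5]
Stage 1 (SUM): sum[0..0]=-3, sum[0..1]=-3, sum[0..2]=3, sum[0..3]=-2 -> [-3, -3, 3, -2]
Stage 2 (ABS): |-3|=3, |-3|=3, |3|=3, |-2|=2 -> [3, 3, 3, 2]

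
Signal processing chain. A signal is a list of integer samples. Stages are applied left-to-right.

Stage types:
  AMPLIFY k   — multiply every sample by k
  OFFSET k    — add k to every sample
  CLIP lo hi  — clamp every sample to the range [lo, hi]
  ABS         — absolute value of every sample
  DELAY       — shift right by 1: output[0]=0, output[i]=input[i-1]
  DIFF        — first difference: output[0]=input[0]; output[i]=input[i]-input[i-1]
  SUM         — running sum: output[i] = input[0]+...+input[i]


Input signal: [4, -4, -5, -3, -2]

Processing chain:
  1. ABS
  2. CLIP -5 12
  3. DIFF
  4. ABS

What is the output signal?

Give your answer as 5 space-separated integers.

Answer: 4 0 1 2 1

Derivation:
Input: [4, -4, -5, -3, -2]
Stage 1 (ABS): |4|=4, |-4|=4, |-5|=5, |-3|=3, |-2|=2 -> [4, 4, 5, 3, 2]
Stage 2 (CLIP -5 12): clip(4,-5,12)=4, clip(4,-5,12)=4, clip(5,-5,12)=5, clip(3,-5,12)=3, clip(2,-5,12)=2 -> [4, 4, 5, 3, 2]
Stage 3 (DIFF): s[0]=4, 4-4=0, 5-4=1, 3-5=-2, 2-3=-1 -> [4, 0, 1, -2, -1]
Stage 4 (ABS): |4|=4, |0|=0, |1|=1, |-2|=2, |-1|=1 -> [4, 0, 1, 2, 1]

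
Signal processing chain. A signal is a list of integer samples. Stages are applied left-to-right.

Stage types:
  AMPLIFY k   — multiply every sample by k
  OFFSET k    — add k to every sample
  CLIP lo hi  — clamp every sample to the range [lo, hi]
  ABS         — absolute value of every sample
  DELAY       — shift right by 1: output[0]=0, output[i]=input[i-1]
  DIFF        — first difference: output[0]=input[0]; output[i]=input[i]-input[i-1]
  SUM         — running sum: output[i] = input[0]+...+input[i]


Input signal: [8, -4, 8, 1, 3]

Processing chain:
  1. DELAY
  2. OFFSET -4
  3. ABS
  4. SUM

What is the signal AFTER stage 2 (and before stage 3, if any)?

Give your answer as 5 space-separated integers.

Input: [8, -4, 8, 1, 3]
Stage 1 (DELAY): [0, 8, -4, 8, 1] = [0, 8, -4, 8, 1] -> [0, 8, -4, 8, 1]
Stage 2 (OFFSET -4): 0+-4=-4, 8+-4=4, -4+-4=-8, 8+-4=4, 1+-4=-3 -> [-4, 4, -8, 4, -3]

Answer: -4 4 -8 4 -3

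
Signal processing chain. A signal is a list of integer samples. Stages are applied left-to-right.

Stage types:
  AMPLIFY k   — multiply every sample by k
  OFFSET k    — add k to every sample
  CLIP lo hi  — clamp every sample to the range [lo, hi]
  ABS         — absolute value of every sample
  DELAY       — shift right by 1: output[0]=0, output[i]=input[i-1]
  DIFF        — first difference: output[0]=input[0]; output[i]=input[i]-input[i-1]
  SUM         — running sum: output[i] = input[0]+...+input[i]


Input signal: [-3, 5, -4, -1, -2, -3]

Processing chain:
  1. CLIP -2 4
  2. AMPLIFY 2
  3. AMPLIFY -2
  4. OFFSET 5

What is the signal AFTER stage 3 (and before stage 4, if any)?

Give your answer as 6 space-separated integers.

Input: [-3, 5, -4, -1, -2, -3]
Stage 1 (CLIP -2 4): clip(-3,-2,4)=-2, clip(5,-2,4)=4, clip(-4,-2,4)=-2, clip(-1,-2,4)=-1, clip(-2,-2,4)=-2, clip(-3,-2,4)=-2 -> [-2, 4, -2, -1, -2, -2]
Stage 2 (AMPLIFY 2): -2*2=-4, 4*2=8, -2*2=-4, -1*2=-2, -2*2=-4, -2*2=-4 -> [-4, 8, -4, -2, -4, -4]
Stage 3 (AMPLIFY -2): -4*-2=8, 8*-2=-16, -4*-2=8, -2*-2=4, -4*-2=8, -4*-2=8 -> [8, -16, 8, 4, 8, 8]

Answer: 8 -16 8 4 8 8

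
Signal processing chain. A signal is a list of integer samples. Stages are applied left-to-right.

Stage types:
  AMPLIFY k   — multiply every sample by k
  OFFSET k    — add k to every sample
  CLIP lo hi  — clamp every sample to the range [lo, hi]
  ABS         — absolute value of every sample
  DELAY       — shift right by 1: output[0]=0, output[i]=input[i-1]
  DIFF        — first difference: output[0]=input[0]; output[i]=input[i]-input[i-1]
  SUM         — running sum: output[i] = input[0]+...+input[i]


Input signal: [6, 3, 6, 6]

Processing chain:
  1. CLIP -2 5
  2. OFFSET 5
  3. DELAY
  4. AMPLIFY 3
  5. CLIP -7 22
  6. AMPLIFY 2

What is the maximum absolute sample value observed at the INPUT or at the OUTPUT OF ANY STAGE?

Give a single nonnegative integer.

Answer: 44

Derivation:
Input: [6, 3, 6, 6] (max |s|=6)
Stage 1 (CLIP -2 5): clip(6,-2,5)=5, clip(3,-2,5)=3, clip(6,-2,5)=5, clip(6,-2,5)=5 -> [5, 3, 5, 5] (max |s|=5)
Stage 2 (OFFSET 5): 5+5=10, 3+5=8, 5+5=10, 5+5=10 -> [10, 8, 10, 10] (max |s|=10)
Stage 3 (DELAY): [0, 10, 8, 10] = [0, 10, 8, 10] -> [0, 10, 8, 10] (max |s|=10)
Stage 4 (AMPLIFY 3): 0*3=0, 10*3=30, 8*3=24, 10*3=30 -> [0, 30, 24, 30] (max |s|=30)
Stage 5 (CLIP -7 22): clip(0,-7,22)=0, clip(30,-7,22)=22, clip(24,-7,22)=22, clip(30,-7,22)=22 -> [0, 22, 22, 22] (max |s|=22)
Stage 6 (AMPLIFY 2): 0*2=0, 22*2=44, 22*2=44, 22*2=44 -> [0, 44, 44, 44] (max |s|=44)
Overall max amplitude: 44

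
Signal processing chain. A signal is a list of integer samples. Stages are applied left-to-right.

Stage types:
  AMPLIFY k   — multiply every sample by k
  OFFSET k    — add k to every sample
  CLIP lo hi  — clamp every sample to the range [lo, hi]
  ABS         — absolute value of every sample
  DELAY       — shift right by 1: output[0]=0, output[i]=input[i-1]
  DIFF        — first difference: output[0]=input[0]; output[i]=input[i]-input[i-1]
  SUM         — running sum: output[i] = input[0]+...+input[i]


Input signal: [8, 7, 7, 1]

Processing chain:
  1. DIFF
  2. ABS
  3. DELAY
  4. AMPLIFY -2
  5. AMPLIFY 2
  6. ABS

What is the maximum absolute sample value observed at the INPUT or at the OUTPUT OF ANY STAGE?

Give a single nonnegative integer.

Answer: 32

Derivation:
Input: [8, 7, 7, 1] (max |s|=8)
Stage 1 (DIFF): s[0]=8, 7-8=-1, 7-7=0, 1-7=-6 -> [8, -1, 0, -6] (max |s|=8)
Stage 2 (ABS): |8|=8, |-1|=1, |0|=0, |-6|=6 -> [8, 1, 0, 6] (max |s|=8)
Stage 3 (DELAY): [0, 8, 1, 0] = [0, 8, 1, 0] -> [0, 8, 1, 0] (max |s|=8)
Stage 4 (AMPLIFY -2): 0*-2=0, 8*-2=-16, 1*-2=-2, 0*-2=0 -> [0, -16, -2, 0] (max |s|=16)
Stage 5 (AMPLIFY 2): 0*2=0, -16*2=-32, -2*2=-4, 0*2=0 -> [0, -32, -4, 0] (max |s|=32)
Stage 6 (ABS): |0|=0, |-32|=32, |-4|=4, |0|=0 -> [0, 32, 4, 0] (max |s|=32)
Overall max amplitude: 32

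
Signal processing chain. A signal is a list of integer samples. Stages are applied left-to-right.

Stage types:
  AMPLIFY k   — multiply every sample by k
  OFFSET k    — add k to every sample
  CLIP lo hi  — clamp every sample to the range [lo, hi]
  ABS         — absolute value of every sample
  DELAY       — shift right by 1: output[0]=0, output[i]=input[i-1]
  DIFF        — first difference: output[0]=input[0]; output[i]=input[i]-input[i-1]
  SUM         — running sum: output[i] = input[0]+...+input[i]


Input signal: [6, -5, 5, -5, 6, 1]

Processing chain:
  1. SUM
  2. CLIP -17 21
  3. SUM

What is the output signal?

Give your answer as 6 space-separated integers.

Input: [6, -5, 5, -5, 6, 1]
Stage 1 (SUM): sum[0..0]=6, sum[0..1]=1, sum[0..2]=6, sum[0..3]=1, sum[0..4]=7, sum[0..5]=8 -> [6, 1, 6, 1, 7, 8]
Stage 2 (CLIP -17 21): clip(6,-17,21)=6, clip(1,-17,21)=1, clip(6,-17,21)=6, clip(1,-17,21)=1, clip(7,-17,21)=7, clip(8,-17,21)=8 -> [6, 1, 6, 1, 7, 8]
Stage 3 (SUM): sum[0..0]=6, sum[0..1]=7, sum[0..2]=13, sum[0..3]=14, sum[0..4]=21, sum[0..5]=29 -> [6, 7, 13, 14, 21, 29]

Answer: 6 7 13 14 21 29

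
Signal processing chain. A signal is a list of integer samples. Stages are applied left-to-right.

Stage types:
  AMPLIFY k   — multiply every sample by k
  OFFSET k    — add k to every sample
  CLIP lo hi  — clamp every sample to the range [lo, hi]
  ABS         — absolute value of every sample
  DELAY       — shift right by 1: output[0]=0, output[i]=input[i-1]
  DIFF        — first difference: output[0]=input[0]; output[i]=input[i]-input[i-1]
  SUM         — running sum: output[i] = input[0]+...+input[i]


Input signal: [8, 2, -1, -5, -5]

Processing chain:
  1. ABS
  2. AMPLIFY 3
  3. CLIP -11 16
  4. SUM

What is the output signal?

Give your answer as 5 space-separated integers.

Input: [8, 2, -1, -5, -5]
Stage 1 (ABS): |8|=8, |2|=2, |-1|=1, |-5|=5, |-5|=5 -> [8, 2, 1, 5, 5]
Stage 2 (AMPLIFY 3): 8*3=24, 2*3=6, 1*3=3, 5*3=15, 5*3=15 -> [24, 6, 3, 15, 15]
Stage 3 (CLIP -11 16): clip(24,-11,16)=16, clip(6,-11,16)=6, clip(3,-11,16)=3, clip(15,-11,16)=15, clip(15,-11,16)=15 -> [16, 6, 3, 15, 15]
Stage 4 (SUM): sum[0..0]=16, sum[0..1]=22, sum[0..2]=25, sum[0..3]=40, sum[0..4]=55 -> [16, 22, 25, 40, 55]

Answer: 16 22 25 40 55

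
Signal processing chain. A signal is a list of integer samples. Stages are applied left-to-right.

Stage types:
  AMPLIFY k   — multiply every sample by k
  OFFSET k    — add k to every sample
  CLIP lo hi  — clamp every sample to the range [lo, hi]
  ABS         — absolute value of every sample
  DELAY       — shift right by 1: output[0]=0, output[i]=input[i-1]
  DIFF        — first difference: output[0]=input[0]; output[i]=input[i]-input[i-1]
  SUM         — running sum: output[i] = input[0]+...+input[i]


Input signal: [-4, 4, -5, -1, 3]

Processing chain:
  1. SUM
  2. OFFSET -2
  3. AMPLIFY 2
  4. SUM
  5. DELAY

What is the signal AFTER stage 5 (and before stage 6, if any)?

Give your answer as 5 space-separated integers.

Input: [-4, 4, -5, -1, 3]
Stage 1 (SUM): sum[0..0]=-4, sum[0..1]=0, sum[0..2]=-5, sum[0..3]=-6, sum[0..4]=-3 -> [-4, 0, -5, -6, -3]
Stage 2 (OFFSET -2): -4+-2=-6, 0+-2=-2, -5+-2=-7, -6+-2=-8, -3+-2=-5 -> [-6, -2, -7, -8, -5]
Stage 3 (AMPLIFY 2): -6*2=-12, -2*2=-4, -7*2=-14, -8*2=-16, -5*2=-10 -> [-12, -4, -14, -16, -10]
Stage 4 (SUM): sum[0..0]=-12, sum[0..1]=-16, sum[0..2]=-30, sum[0..3]=-46, sum[0..4]=-56 -> [-12, -16, -30, -46, -56]
Stage 5 (DELAY): [0, -12, -16, -30, -46] = [0, -12, -16, -30, -46] -> [0, -12, -16, -30, -46]

Answer: 0 -12 -16 -30 -46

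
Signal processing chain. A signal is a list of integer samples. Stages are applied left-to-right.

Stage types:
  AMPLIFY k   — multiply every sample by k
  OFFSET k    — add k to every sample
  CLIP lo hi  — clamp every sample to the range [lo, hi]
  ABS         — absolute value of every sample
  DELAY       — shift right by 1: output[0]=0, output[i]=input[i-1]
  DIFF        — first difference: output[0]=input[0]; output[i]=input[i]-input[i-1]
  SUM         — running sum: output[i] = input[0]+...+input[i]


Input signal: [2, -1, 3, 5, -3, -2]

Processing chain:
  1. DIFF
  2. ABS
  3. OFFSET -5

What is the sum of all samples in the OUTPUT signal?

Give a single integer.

Answer: -10

Derivation:
Input: [2, -1, 3, 5, -3, -2]
Stage 1 (DIFF): s[0]=2, -1-2=-3, 3--1=4, 5-3=2, -3-5=-8, -2--3=1 -> [2, -3, 4, 2, -8, 1]
Stage 2 (ABS): |2|=2, |-3|=3, |4|=4, |2|=2, |-8|=8, |1|=1 -> [2, 3, 4, 2, 8, 1]
Stage 3 (OFFSET -5): 2+-5=-3, 3+-5=-2, 4+-5=-1, 2+-5=-3, 8+-5=3, 1+-5=-4 -> [-3, -2, -1, -3, 3, -4]
Output sum: -10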